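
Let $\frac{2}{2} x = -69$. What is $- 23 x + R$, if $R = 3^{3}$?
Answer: $1614$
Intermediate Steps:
$x = -69$
$R = 27$
$- 23 x + R = \left(-23\right) \left(-69\right) + 27 = 1587 + 27 = 1614$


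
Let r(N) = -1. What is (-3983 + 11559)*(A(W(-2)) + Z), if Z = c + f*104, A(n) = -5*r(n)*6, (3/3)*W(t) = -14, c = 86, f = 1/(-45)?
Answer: 38758816/45 ≈ 8.6131e+5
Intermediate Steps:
f = -1/45 ≈ -0.022222
W(t) = -14
A(n) = 30 (A(n) = -5*(-1)*6 = 5*6 = 30)
Z = 3766/45 (Z = 86 - 1/45*104 = 86 - 104/45 = 3766/45 ≈ 83.689)
(-3983 + 11559)*(A(W(-2)) + Z) = (-3983 + 11559)*(30 + 3766/45) = 7576*(5116/45) = 38758816/45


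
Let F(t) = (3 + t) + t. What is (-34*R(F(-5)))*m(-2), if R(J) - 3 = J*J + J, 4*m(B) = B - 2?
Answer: 1530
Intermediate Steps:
F(t) = 3 + 2*t
m(B) = -½ + B/4 (m(B) = (B - 2)/4 = (-2 + B)/4 = -½ + B/4)
R(J) = 3 + J + J² (R(J) = 3 + (J*J + J) = 3 + (J² + J) = 3 + (J + J²) = 3 + J + J²)
(-34*R(F(-5)))*m(-2) = (-34*(3 + (3 + 2*(-5)) + (3 + 2*(-5))²))*(-½ + (¼)*(-2)) = (-34*(3 + (3 - 10) + (3 - 10)²))*(-½ - ½) = -34*(3 - 7 + (-7)²)*(-1) = -34*(3 - 7 + 49)*(-1) = -34*45*(-1) = -1530*(-1) = 1530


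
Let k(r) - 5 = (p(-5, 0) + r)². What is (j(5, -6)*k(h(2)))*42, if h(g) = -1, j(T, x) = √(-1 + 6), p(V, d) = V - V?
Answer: 252*√5 ≈ 563.49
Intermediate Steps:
p(V, d) = 0
j(T, x) = √5
k(r) = 5 + r² (k(r) = 5 + (0 + r)² = 5 + r²)
(j(5, -6)*k(h(2)))*42 = (√5*(5 + (-1)²))*42 = (√5*(5 + 1))*42 = (√5*6)*42 = (6*√5)*42 = 252*√5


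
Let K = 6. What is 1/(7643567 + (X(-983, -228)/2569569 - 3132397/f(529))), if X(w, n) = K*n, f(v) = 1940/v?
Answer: 1661654620/11281677247936101 ≈ 1.4729e-7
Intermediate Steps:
X(w, n) = 6*n
1/(7643567 + (X(-983, -228)/2569569 - 3132397/f(529))) = 1/(7643567 + ((6*(-228))/2569569 - 3132397/(1940/529))) = 1/(7643567 + (-1368*1/2569569 - 3132397/(1940*(1/529)))) = 1/(7643567 + (-456/856523 - 3132397/1940/529)) = 1/(7643567 + (-456/856523 - 3132397*529/1940)) = 1/(7643567 + (-456/856523 - 1657038013/1940)) = 1/(7643567 - 1419291170893439/1661654620) = 1/(11281677247936101/1661654620) = 1661654620/11281677247936101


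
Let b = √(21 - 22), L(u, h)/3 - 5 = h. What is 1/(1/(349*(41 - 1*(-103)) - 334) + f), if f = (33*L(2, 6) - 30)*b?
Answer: 49922/2794961771290405 - 2639246242956*I/2794961771290405 ≈ 1.7861e-11 - 0.00094429*I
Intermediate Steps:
L(u, h) = 15 + 3*h
b = I (b = √(-1) = I ≈ 1.0*I)
f = 1059*I (f = (33*(15 + 3*6) - 30)*I = (33*(15 + 18) - 30)*I = (33*33 - 30)*I = (1089 - 30)*I = 1059*I ≈ 1059.0*I)
1/(1/(349*(41 - 1*(-103)) - 334) + f) = 1/(1/(349*(41 - 1*(-103)) - 334) + 1059*I) = 1/(1/(349*(41 + 103) - 334) + 1059*I) = 1/(1/(349*144 - 334) + 1059*I) = 1/(1/(50256 - 334) + 1059*I) = 1/(1/49922 + 1059*I) = 2492206084*(1/49922 - 1059*I)/2794961771290405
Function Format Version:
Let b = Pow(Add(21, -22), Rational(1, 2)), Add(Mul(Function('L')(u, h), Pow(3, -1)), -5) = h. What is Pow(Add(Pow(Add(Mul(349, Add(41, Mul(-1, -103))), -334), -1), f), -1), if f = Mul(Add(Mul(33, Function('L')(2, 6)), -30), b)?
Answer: Add(Rational(49922, 2794961771290405), Mul(Rational(-2639246242956, 2794961771290405), I)) ≈ Add(1.7861e-11, Mul(-0.00094429, I))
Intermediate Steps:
Function('L')(u, h) = Add(15, Mul(3, h))
b = I (b = Pow(-1, Rational(1, 2)) = I ≈ Mul(1.0000, I))
f = Mul(1059, I) (f = Mul(Add(Mul(33, Add(15, Mul(3, 6))), -30), I) = Mul(Add(Mul(33, Add(15, 18)), -30), I) = Mul(Add(Mul(33, 33), -30), I) = Mul(Add(1089, -30), I) = Mul(1059, I) ≈ Mul(1059.0, I))
Pow(Add(Pow(Add(Mul(349, Add(41, Mul(-1, -103))), -334), -1), f), -1) = Pow(Add(Pow(Add(Mul(349, Add(41, Mul(-1, -103))), -334), -1), Mul(1059, I)), -1) = Pow(Add(Pow(Add(Mul(349, Add(41, 103)), -334), -1), Mul(1059, I)), -1) = Pow(Add(Pow(Add(Mul(349, 144), -334), -1), Mul(1059, I)), -1) = Pow(Add(Pow(Add(50256, -334), -1), Mul(1059, I)), -1) = Pow(Add(Pow(49922, -1), Mul(1059, I)), -1) = Pow(Add(Rational(1, 49922), Mul(1059, I)), -1) = Mul(Rational(2492206084, 2794961771290405), Add(Rational(1, 49922), Mul(-1059, I)))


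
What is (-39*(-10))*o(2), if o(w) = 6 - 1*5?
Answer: 390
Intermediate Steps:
o(w) = 1 (o(w) = 6 - 5 = 1)
(-39*(-10))*o(2) = -39*(-10)*1 = 390*1 = 390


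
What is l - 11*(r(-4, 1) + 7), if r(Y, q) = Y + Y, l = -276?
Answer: -265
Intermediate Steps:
r(Y, q) = 2*Y
l - 11*(r(-4, 1) + 7) = -276 - 11*(2*(-4) + 7) = -276 - 11*(-8 + 7) = -276 - 11*(-1) = -276 + 11 = -265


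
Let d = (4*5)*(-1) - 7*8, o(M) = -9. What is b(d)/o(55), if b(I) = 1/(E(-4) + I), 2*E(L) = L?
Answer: 1/702 ≈ 0.0014245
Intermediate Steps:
E(L) = L/2
d = -76 (d = 20*(-1) - 56 = -20 - 56 = -76)
b(I) = 1/(-2 + I) (b(I) = 1/((1/2)*(-4) + I) = 1/(-2 + I))
b(d)/o(55) = 1/(-2 - 76*(-9)) = -1/9/(-78) = -1/78*(-1/9) = 1/702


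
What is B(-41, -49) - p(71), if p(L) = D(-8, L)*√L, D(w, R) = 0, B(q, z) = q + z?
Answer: -90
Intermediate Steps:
p(L) = 0 (p(L) = 0*√L = 0)
B(-41, -49) - p(71) = (-41 - 49) - 1*0 = -90 + 0 = -90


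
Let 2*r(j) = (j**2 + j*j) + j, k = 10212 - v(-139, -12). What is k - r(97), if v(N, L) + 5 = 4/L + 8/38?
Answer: 86597/114 ≈ 759.62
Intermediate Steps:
v(N, L) = -91/19 + 4/L (v(N, L) = -5 + (4/L + 8/38) = -5 + (4/L + 8*(1/38)) = -5 + (4/L + 4/19) = -5 + (4/19 + 4/L) = -91/19 + 4/L)
k = 582376/57 (k = 10212 - (-91/19 + 4/(-12)) = 10212 - (-91/19 + 4*(-1/12)) = 10212 - (-91/19 - 1/3) = 10212 - 1*(-292/57) = 10212 + 292/57 = 582376/57 ≈ 10217.)
r(j) = j**2 + j/2 (r(j) = ((j**2 + j*j) + j)/2 = ((j**2 + j**2) + j)/2 = (2*j**2 + j)/2 = (j + 2*j**2)/2 = j**2 + j/2)
k - r(97) = 582376/57 - 97*(1/2 + 97) = 582376/57 - 97*195/2 = 582376/57 - 1*18915/2 = 582376/57 - 18915/2 = 86597/114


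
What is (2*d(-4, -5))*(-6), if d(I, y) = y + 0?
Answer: 60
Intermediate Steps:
d(I, y) = y
(2*d(-4, -5))*(-6) = (2*(-5))*(-6) = -10*(-6) = 60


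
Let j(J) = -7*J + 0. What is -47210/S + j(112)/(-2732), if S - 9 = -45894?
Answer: 8247578/6267891 ≈ 1.3158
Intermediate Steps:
S = -45885 (S = 9 - 45894 = -45885)
j(J) = -7*J
-47210/S + j(112)/(-2732) = -47210/(-45885) - 7*112/(-2732) = -47210*(-1/45885) - 784*(-1/2732) = 9442/9177 + 196/683 = 8247578/6267891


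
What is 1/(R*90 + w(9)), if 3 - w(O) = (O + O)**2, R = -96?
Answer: -1/8961 ≈ -0.00011159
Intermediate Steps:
w(O) = 3 - 4*O**2 (w(O) = 3 - (O + O)**2 = 3 - (2*O)**2 = 3 - 4*O**2)
1/(R*90 + w(9)) = 1/(-96*90 + (3 - 4*9**2)) = 1/(-8640 + (3 - 4*81)) = 1/(-8640 + (3 - 324)) = 1/(-8640 - 321) = 1/(-8961) = -1/8961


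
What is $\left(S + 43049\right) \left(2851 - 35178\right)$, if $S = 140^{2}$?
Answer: $-2025254223$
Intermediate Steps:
$S = 19600$
$\left(S + 43049\right) \left(2851 - 35178\right) = \left(19600 + 43049\right) \left(2851 - 35178\right) = 62649 \left(-32327\right) = -2025254223$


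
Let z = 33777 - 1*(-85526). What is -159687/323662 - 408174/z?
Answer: -151161551349/38613847586 ≈ -3.9147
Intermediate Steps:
z = 119303 (z = 33777 + 85526 = 119303)
-159687/323662 - 408174/z = -159687/323662 - 408174/119303 = -151161551349/38613847586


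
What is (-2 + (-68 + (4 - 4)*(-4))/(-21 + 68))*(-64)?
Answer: 10368/47 ≈ 220.60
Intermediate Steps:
(-2 + (-68 + (4 - 4)*(-4))/(-21 + 68))*(-64) = (-2 + (-68 + 0*(-4))/47)*(-64) = (-2 + (-68 + 0)*(1/47))*(-64) = (-2 - 68*1/47)*(-64) = (-2 - 68/47)*(-64) = -162/47*(-64) = 10368/47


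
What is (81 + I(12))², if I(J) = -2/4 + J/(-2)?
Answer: 22201/4 ≈ 5550.3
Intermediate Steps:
I(J) = -½ - J/2 (I(J) = -2*¼ + J*(-½) = -½ - J/2)
(81 + I(12))² = (81 + (-½ - ½*12))² = (81 + (-½ - 6))² = (81 - 13/2)² = (149/2)² = 22201/4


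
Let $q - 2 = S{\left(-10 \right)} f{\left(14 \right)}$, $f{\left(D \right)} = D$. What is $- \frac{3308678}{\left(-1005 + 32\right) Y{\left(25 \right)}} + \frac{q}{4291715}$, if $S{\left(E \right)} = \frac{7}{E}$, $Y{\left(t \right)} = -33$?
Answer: $- \frac{70999516266101}{689013384675} \approx -103.05$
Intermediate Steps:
$q = - \frac{39}{5}$ ($q = 2 + \frac{7}{-10} \cdot 14 = 2 + 7 \left(- \frac{1}{10}\right) 14 = 2 - \frac{49}{5} = - \frac{39}{5} \approx -7.8$)
$- \frac{3308678}{\left(-1005 + 32\right) Y{\left(25 \right)}} + \frac{q}{4291715} = - \frac{3308678}{\left(-1005 + 32\right) \left(-33\right)} - \frac{39}{5 \cdot 4291715} = - \frac{3308678}{\left(-973\right) \left(-33\right)} - \frac{39}{21458575} = - \frac{3308678}{32109} - \frac{39}{21458575} = - \frac{70999516266101}{689013384675}$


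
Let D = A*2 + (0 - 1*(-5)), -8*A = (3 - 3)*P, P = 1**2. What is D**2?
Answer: 25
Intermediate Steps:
P = 1
A = 0 (A = -(3 - 3)/8 = -0 = -1/8*0 = 0)
D = 5 (D = 0*2 + (0 - 1*(-5)) = 0 + (0 + 5) = 0 + 5 = 5)
D**2 = 5**2 = 25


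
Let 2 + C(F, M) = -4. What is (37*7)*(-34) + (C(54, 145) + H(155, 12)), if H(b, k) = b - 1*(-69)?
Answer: -8588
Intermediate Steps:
H(b, k) = 69 + b (H(b, k) = b + 69 = 69 + b)
C(F, M) = -6 (C(F, M) = -2 - 4 = -6)
(37*7)*(-34) + (C(54, 145) + H(155, 12)) = (37*7)*(-34) + (-6 + (69 + 155)) = 259*(-34) + (-6 + 224) = -8806 + 218 = -8588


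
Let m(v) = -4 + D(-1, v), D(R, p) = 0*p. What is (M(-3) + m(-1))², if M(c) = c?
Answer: 49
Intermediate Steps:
D(R, p) = 0
m(v) = -4 (m(v) = -4 + 0 = -4)
(M(-3) + m(-1))² = (-3 - 4)² = (-7)² = 49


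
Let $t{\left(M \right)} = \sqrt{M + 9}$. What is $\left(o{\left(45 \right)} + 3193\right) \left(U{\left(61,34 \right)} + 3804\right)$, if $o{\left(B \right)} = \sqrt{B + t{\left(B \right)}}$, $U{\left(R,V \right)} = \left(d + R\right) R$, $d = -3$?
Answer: $23443006 + 7342 \sqrt{45 + 3 \sqrt{6}} \approx 2.3496 \cdot 10^{7}$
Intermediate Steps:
$t{\left(M \right)} = \sqrt{9 + M}$
$U{\left(R,V \right)} = R \left(-3 + R\right)$ ($U{\left(R,V \right)} = \left(-3 + R\right) R = R \left(-3 + R\right)$)
$o{\left(B \right)} = \sqrt{B + \sqrt{9 + B}}$
$\left(o{\left(45 \right)} + 3193\right) \left(U{\left(61,34 \right)} + 3804\right) = \left(\sqrt{45 + \sqrt{9 + 45}} + 3193\right) \left(61 \left(-3 + 61\right) + 3804\right) = \left(\sqrt{45 + \sqrt{54}} + 3193\right) \left(61 \cdot 58 + 3804\right) = \left(\sqrt{45 + 3 \sqrt{6}} + 3193\right) \left(3538 + 3804\right) = \left(3193 + \sqrt{45 + 3 \sqrt{6}}\right) 7342 = 23443006 + 7342 \sqrt{45 + 3 \sqrt{6}}$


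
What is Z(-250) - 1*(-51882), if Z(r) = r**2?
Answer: 114382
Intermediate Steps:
Z(-250) - 1*(-51882) = (-250)**2 - 1*(-51882) = 62500 + 51882 = 114382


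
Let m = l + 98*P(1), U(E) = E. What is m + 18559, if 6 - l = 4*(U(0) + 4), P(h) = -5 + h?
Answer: 18157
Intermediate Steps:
l = -10 (l = 6 - 4*(0 + 4) = 6 - 4*4 = 6 - 1*16 = 6 - 16 = -10)
m = -402 (m = -10 + 98*(-5 + 1) = -10 + 98*(-4) = -10 - 392 = -402)
m + 18559 = -402 + 18559 = 18157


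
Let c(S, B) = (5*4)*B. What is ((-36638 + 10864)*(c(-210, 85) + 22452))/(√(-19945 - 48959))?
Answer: 155623412*I*√1914/2871 ≈ 2.3714e+6*I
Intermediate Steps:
c(S, B) = 20*B
((-36638 + 10864)*(c(-210, 85) + 22452))/(√(-19945 - 48959)) = ((-36638 + 10864)*(20*85 + 22452))/(√(-19945 - 48959)) = (-25774*(1700 + 22452))/(√(-68904)) = (-25774*24152)/((6*I*√1914)) = -(-155623412)*I*√1914/2871 = 155623412*I*√1914/2871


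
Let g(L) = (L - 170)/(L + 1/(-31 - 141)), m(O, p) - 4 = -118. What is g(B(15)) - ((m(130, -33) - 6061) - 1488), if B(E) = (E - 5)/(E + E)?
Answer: 1207499/169 ≈ 7145.0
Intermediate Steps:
m(O, p) = -114 (m(O, p) = 4 - 118 = -114)
B(E) = (-5 + E)/(2*E) (B(E) = (-5 + E)/((2*E)) = (-5 + E)*(1/(2*E)) = (-5 + E)/(2*E))
g(L) = (-170 + L)/(-1/172 + L) (g(L) = (-170 + L)/(L + 1/(-172)) = (-170 + L)/(L - 1/172) = (-170 + L)/(-1/172 + L))
g(B(15)) - ((m(130, -33) - 6061) - 1488) = 172*(-170 + (½)*(-5 + 15)/15)/(-1 + 172*((½)*(-5 + 15)/15)) - ((-114 - 6061) - 1488) = 172*(-170 + (½)*(1/15)*10)/(-1 + 172*((½)*(1/15)*10)) - (-6175 - 1488) = 172*(-170 + ⅓)/(-1 + 172*(⅓)) - 1*(-7663) = 172*(-509/3)/(-1 + 172/3) + 7663 = 172*(-509/3)/(169/3) + 7663 = 172*(3/169)*(-509/3) + 7663 = -87548/169 + 7663 = 1207499/169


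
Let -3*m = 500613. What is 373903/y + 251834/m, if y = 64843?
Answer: 46063895451/10820416253 ≈ 4.2571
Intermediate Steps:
m = -166871 (m = -⅓*500613 = -166871)
373903/y + 251834/m = 373903/64843 + 251834/(-166871) = 373903*(1/64843) + 251834*(-1/166871) = 373903/64843 - 251834/166871 = 46063895451/10820416253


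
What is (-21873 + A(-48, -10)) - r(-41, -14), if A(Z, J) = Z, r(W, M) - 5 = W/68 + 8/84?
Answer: -31309603/1428 ≈ -21926.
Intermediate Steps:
r(W, M) = 107/21 + W/68 (r(W, M) = 5 + (W/68 + 8/84) = 5 + (W*(1/68) + 8*(1/84)) = 5 + (W/68 + 2/21) = 5 + (2/21 + W/68) = 107/21 + W/68)
(-21873 + A(-48, -10)) - r(-41, -14) = (-21873 - 48) - (107/21 + (1/68)*(-41)) = -21921 - (107/21 - 41/68) = -21921 - 1*6415/1428 = -21921 - 6415/1428 = -31309603/1428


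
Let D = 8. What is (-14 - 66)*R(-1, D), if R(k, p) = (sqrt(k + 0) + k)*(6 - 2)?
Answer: 320 - 320*I ≈ 320.0 - 320.0*I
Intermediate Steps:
R(k, p) = 4*k + 4*sqrt(k) (R(k, p) = (sqrt(k) + k)*4 = (k + sqrt(k))*4 = 4*k + 4*sqrt(k))
(-14 - 66)*R(-1, D) = (-14 - 66)*(4*(-1) + 4*sqrt(-1)) = -80*(-4 + 4*I) = 320 - 320*I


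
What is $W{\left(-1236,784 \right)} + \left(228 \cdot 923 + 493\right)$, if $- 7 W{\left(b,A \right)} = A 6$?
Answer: $210265$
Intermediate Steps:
$W{\left(b,A \right)} = - \frac{6 A}{7}$ ($W{\left(b,A \right)} = - \frac{A 6}{7} = - \frac{6 A}{7}$)
$W{\left(-1236,784 \right)} + \left(228 \cdot 923 + 493\right) = \left(- \frac{6}{7}\right) 784 + \left(228 \cdot 923 + 493\right) = -672 + \left(210444 + 493\right) = -672 + 210937 = 210265$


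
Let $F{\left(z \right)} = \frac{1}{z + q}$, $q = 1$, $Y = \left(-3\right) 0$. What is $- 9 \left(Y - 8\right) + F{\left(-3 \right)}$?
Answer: $\frac{143}{2} \approx 71.5$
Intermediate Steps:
$Y = 0$
$F{\left(z \right)} = \frac{1}{1 + z}$ ($F{\left(z \right)} = \frac{1}{z + 1} = \frac{1}{1 + z}$)
$- 9 \left(Y - 8\right) + F{\left(-3 \right)} = - 9 \left(0 - 8\right) + \frac{1}{1 - 3} = - 9 \left(0 - 8\right) + \frac{1}{-2} = \left(-9\right) \left(-8\right) - \frac{1}{2} = 72 - \frac{1}{2} = \frac{143}{2}$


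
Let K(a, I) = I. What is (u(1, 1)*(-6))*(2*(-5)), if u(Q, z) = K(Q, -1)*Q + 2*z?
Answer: 60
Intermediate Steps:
u(Q, z) = -Q + 2*z
(u(1, 1)*(-6))*(2*(-5)) = ((-1*1 + 2*1)*(-6))*(2*(-5)) = ((-1 + 2)*(-6))*(-10) = (1*(-6))*(-10) = -6*(-10) = 60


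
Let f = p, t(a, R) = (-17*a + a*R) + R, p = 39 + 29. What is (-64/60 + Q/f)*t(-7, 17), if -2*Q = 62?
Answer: -1553/60 ≈ -25.883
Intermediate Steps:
Q = -31 (Q = -½*62 = -31)
p = 68
t(a, R) = R - 17*a + R*a (t(a, R) = (-17*a + R*a) + R = R - 17*a + R*a)
f = 68
(-64/60 + Q/f)*t(-7, 17) = (-64/60 - 31/68)*(17 - 17*(-7) + 17*(-7)) = (-64*1/60 - 31*1/68)*(17 + 119 - 119) = (-16/15 - 31/68)*17 = -1553/1020*17 = -1553/60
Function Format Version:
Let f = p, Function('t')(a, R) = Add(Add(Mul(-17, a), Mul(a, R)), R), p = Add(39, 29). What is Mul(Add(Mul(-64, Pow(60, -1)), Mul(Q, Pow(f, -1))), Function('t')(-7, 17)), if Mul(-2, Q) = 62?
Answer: Rational(-1553, 60) ≈ -25.883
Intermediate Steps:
Q = -31 (Q = Mul(Rational(-1, 2), 62) = -31)
p = 68
Function('t')(a, R) = Add(R, Mul(-17, a), Mul(R, a)) (Function('t')(a, R) = Add(Add(Mul(-17, a), Mul(R, a)), R) = Add(R, Mul(-17, a), Mul(R, a)))
f = 68
Mul(Add(Mul(-64, Pow(60, -1)), Mul(Q, Pow(f, -1))), Function('t')(-7, 17)) = Mul(Add(Mul(-64, Pow(60, -1)), Mul(-31, Pow(68, -1))), Add(17, Mul(-17, -7), Mul(17, -7))) = Mul(Add(Mul(-64, Rational(1, 60)), Mul(-31, Rational(1, 68))), Add(17, 119, -119)) = Mul(Add(Rational(-16, 15), Rational(-31, 68)), 17) = Mul(Rational(-1553, 1020), 17) = Rational(-1553, 60)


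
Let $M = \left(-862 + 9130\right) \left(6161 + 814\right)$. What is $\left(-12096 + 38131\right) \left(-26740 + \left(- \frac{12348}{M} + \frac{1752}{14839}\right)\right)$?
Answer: $- \frac{3309740013670279139}{4754193015} \approx -6.9617 \cdot 10^{8}$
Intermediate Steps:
$M = 57669300$ ($M = 8268 \cdot 6975 = 57669300$)
$\left(-12096 + 38131\right) \left(-26740 + \left(- \frac{12348}{M} + \frac{1752}{14839}\right)\right) = \left(-12096 + 38131\right) \left(-26740 + \left(- \frac{12348}{57669300} + \frac{1752}{14839}\right)\right) = 26035 \left(-26740 + \left(\left(-12348\right) \frac{1}{57669300} + 1752 \cdot \frac{1}{14839}\right)\right) = 26035 \left(-26740 + \left(- \frac{343}{1601925} + \frac{1752}{14839}\right)\right) = 26035 \left(-26740 + \frac{2801482823}{23770965075}\right) = 26035 \left(- \frac{635632804622677}{23770965075}\right) = - \frac{3309740013670279139}{4754193015}$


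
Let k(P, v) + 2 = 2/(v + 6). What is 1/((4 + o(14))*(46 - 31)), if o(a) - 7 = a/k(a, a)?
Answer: 19/1035 ≈ 0.018357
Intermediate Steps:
k(P, v) = -2 + 2/(6 + v) (k(P, v) = -2 + 2/(v + 6) = -2 + 2/(6 + v))
o(a) = 7 + a*(6 + a)/(2*(-5 - a)) (o(a) = 7 + a/((2*(-5 - a)/(6 + a))) = 7 + a*((6 + a)/(2*(-5 - a))) = 7 + a*(6 + a)/(2*(-5 - a)))
1/((4 + o(14))*(46 - 31)) = 1/((4 + (70 - 1*14² + 8*14)/(2*(5 + 14)))*(46 - 31)) = 1/((4 + (½)*(70 - 1*196 + 112)/19)*15) = (1/15)/(4 + (½)*(1/19)*(70 - 196 + 112)) = (1/15)/(4 + (½)*(1/19)*(-14)) = (1/15)/(4 - 7/19) = (1/15)/(69/19) = (19/69)*(1/15) = 19/1035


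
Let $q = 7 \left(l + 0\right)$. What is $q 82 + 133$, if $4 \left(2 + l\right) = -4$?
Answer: $-1589$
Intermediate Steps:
$l = -3$ ($l = -2 + \frac{1}{4} \left(-4\right) = -2 - 1 = -3$)
$q = -21$ ($q = 7 \left(-3 + 0\right) = 7 \left(-3\right) = -21$)
$q 82 + 133 = \left(-21\right) 82 + 133 = -1722 + 133 = -1589$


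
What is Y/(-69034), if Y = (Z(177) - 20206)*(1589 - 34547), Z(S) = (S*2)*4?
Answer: -309640410/34517 ≈ -8970.7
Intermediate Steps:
Z(S) = 8*S (Z(S) = (2*S)*4 = 8*S)
Y = 619280820 (Y = (8*177 - 20206)*(1589 - 34547) = (1416 - 20206)*(-32958) = -18790*(-32958) = 619280820)
Y/(-69034) = 619280820/(-69034) = 619280820*(-1/69034) = -309640410/34517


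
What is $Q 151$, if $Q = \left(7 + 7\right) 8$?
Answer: $16912$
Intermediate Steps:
$Q = 112$ ($Q = 14 \cdot 8 = 112$)
$Q 151 = 112 \cdot 151 = 16912$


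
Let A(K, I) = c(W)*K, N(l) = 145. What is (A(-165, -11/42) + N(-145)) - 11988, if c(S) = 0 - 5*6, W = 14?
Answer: -6893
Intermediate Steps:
c(S) = -30 (c(S) = 0 - 30 = -30)
A(K, I) = -30*K
(A(-165, -11/42) + N(-145)) - 11988 = (-30*(-165) + 145) - 11988 = (4950 + 145) - 11988 = 5095 - 11988 = -6893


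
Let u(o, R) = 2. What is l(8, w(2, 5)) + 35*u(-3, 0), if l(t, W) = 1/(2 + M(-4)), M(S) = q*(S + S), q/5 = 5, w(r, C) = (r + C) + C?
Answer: 13859/198 ≈ 69.995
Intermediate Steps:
w(r, C) = r + 2*C (w(r, C) = (C + r) + C = r + 2*C)
q = 25 (q = 5*5 = 25)
M(S) = 50*S (M(S) = 25*(S + S) = 25*(2*S) = 50*S)
l(t, W) = -1/198 (l(t, W) = 1/(2 + 50*(-4)) = 1/(2 - 200) = 1/(-198) = -1/198)
l(8, w(2, 5)) + 35*u(-3, 0) = -1/198 + 35*2 = -1/198 + 70 = 13859/198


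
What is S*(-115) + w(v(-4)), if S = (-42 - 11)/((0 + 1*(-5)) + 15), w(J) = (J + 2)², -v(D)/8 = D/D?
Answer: 1291/2 ≈ 645.50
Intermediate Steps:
v(D) = -8 (v(D) = -8*D/D = -8*1 = -8)
w(J) = (2 + J)²
S = -53/10 (S = -53/((0 - 5) + 15) = -53/(-5 + 15) = -53/10 ≈ -5.3000)
S*(-115) + w(v(-4)) = -53/10*(-115) + (2 - 8)² = 1219/2 + (-6)² = 1219/2 + 36 = 1291/2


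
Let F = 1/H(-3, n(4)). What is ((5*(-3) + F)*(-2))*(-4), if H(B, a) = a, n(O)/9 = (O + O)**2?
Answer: -8639/72 ≈ -119.99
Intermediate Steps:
n(O) = 36*O**2 (n(O) = 9*(O + O)**2 = 9*(2*O)**2 = 9*(4*O**2) = 36*O**2)
F = 1/576 (F = 1/(36*4**2) = 1/(36*16) = 1/576 ≈ 0.0017361)
((5*(-3) + F)*(-2))*(-4) = ((5*(-3) + 1/576)*(-2))*(-4) = ((-15 + 1/576)*(-2))*(-4) = -8639/576*(-2)*(-4) = (8639/288)*(-4) = -8639/72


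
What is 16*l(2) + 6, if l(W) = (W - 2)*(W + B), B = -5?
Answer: 6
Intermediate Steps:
l(W) = (-5 + W)*(-2 + W) (l(W) = (W - 2)*(W - 5) = (-2 + W)*(-5 + W) = (-5 + W)*(-2 + W))
16*l(2) + 6 = 16*(10 + 2**2 - 7*2) + 6 = 16*(10 + 4 - 14) + 6 = 16*0 + 6 = 0 + 6 = 6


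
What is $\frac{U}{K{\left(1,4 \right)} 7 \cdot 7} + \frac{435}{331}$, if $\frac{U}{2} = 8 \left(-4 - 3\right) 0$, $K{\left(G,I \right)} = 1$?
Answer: $\frac{435}{331} \approx 1.3142$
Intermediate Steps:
$U = 0$ ($U = 2 \cdot 8 \left(-4 - 3\right) 0 = 2 \cdot 8 \left(-7\right) 0 = 2 \left(\left(-56\right) 0\right) = 2 \cdot 0 = 0$)
$\frac{U}{K{\left(1,4 \right)} 7 \cdot 7} + \frac{435}{331} = \frac{0}{1 \cdot 7 \cdot 7} + \frac{435}{331} = \frac{0}{7 \cdot 7} + 435 \cdot \frac{1}{331} = \frac{0}{49} + \frac{435}{331} = 0 \cdot \frac{1}{49} + \frac{435}{331} = 0 + \frac{435}{331} = \frac{435}{331}$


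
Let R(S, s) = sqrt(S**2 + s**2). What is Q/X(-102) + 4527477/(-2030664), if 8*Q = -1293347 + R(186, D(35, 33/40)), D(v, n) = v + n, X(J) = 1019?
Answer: -55484608019/344874436 + sqrt(57407089)/326080 ≈ -160.86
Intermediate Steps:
D(v, n) = n + v
Q = -1293347/8 + sqrt(57407089)/320 (Q = (-1293347 + sqrt(186**2 + (33/40 + 35)**2))/8 = (-1293347 + sqrt(34596 + (33*(1/40) + 35)**2))/8 = (-1293347 + sqrt(34596 + (33/40 + 35)**2))/8 = (-1293347 + sqrt(34596 + (1433/40)**2))/8 = (-1293347 + sqrt(34596 + 2053489/1600))/8 = (-1293347 + sqrt(57407089/1600))/8 = (-1293347 + sqrt(57407089)/40)/8 = -1293347/8 + sqrt(57407089)/320 ≈ -1.6164e+5)
Q/X(-102) + 4527477/(-2030664) = (-1293347/8 + sqrt(57407089)/320)/1019 + 4527477/(-2030664) = (-1293347/8 + sqrt(57407089)/320)*(1/1019) + 4527477*(-1/2030664) = (-1293347/8152 + sqrt(57407089)/326080) - 1509159/676888 = -55484608019/344874436 + sqrt(57407089)/326080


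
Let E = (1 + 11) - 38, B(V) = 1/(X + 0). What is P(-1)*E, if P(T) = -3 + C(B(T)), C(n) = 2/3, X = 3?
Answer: 182/3 ≈ 60.667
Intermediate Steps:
B(V) = ⅓ (B(V) = 1/(3 + 0) = 1/3 = ⅓)
C(n) = ⅔ (C(n) = 2*(⅓) = ⅔)
E = -26 (E = 12 - 38 = -26)
P(T) = -7/3 (P(T) = -3 + ⅔ = -7/3)
P(-1)*E = -7/3*(-26) = 182/3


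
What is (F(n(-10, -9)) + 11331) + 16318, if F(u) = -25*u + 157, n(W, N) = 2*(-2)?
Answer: 27906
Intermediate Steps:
n(W, N) = -4
F(u) = 157 - 25*u
(F(n(-10, -9)) + 11331) + 16318 = ((157 - 25*(-4)) + 11331) + 16318 = ((157 + 100) + 11331) + 16318 = (257 + 11331) + 16318 = 11588 + 16318 = 27906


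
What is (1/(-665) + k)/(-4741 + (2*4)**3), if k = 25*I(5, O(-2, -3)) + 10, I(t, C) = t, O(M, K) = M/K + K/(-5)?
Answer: -89774/2812285 ≈ -0.031922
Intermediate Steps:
O(M, K) = -K/5 + M/K (O(M, K) = M/K + K*(-1/5) = M/K - K/5 = -K/5 + M/K)
k = 135 (k = 25*5 + 10 = 125 + 10 = 135)
(1/(-665) + k)/(-4741 + (2*4)**3) = (1/(-665) + 135)/(-4741 + (2*4)**3) = (-1/665 + 135)/(-4741 + 8**3) = 89774/(665*(-4741 + 512)) = (89774/665)/(-4229) = (89774/665)*(-1/4229) = -89774/2812285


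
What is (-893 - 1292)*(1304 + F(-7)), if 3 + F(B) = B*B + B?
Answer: -2934455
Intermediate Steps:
F(B) = -3 + B + B**2 (F(B) = -3 + (B*B + B) = -3 + (B**2 + B) = -3 + (B + B**2) = -3 + B + B**2)
(-893 - 1292)*(1304 + F(-7)) = (-893 - 1292)*(1304 + (-3 - 7 + (-7)**2)) = -2185*(1304 + (-3 - 7 + 49)) = -2185*(1304 + 39) = -2185*1343 = -2934455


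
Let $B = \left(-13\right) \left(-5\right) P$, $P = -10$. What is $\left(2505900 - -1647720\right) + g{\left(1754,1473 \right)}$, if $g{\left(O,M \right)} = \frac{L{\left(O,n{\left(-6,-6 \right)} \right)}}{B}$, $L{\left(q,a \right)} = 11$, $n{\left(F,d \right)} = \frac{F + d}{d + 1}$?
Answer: $\frac{2699852989}{650} \approx 4.1536 \cdot 10^{6}$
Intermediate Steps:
$n{\left(F,d \right)} = \frac{F + d}{1 + d}$
$B = -650$ ($B = \left(-13\right) \left(-5\right) \left(-10\right) = 65 \left(-10\right) = -650$)
$g{\left(O,M \right)} = - \frac{11}{650}$ ($g{\left(O,M \right)} = \frac{11}{-650} = 11 \left(- \frac{1}{650}\right) = - \frac{11}{650}$)
$\left(2505900 - -1647720\right) + g{\left(1754,1473 \right)} = \left(2505900 - -1647720\right) - \frac{11}{650} = \left(2505900 + 1647720\right) - \frac{11}{650} = 4153620 - \frac{11}{650} = \frac{2699852989}{650}$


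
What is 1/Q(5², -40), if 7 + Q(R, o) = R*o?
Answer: -1/1007 ≈ -0.00099305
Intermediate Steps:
Q(R, o) = -7 + R*o
1/Q(5², -40) = 1/(-7 + 5²*(-40)) = 1/(-7 + 25*(-40)) = 1/(-7 - 1000) = 1/(-1007) = -1/1007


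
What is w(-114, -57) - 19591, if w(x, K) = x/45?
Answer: -293903/15 ≈ -19594.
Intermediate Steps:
w(x, K) = x/45 (w(x, K) = x*(1/45) = x/45)
w(-114, -57) - 19591 = (1/45)*(-114) - 19591 = -38/15 - 19591 = -293903/15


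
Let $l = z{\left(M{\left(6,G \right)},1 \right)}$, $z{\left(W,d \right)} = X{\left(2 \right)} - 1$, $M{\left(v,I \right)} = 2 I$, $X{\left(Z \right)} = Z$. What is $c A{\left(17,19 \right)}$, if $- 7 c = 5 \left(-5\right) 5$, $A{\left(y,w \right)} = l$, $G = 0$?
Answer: $\frac{125}{7} \approx 17.857$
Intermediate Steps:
$z{\left(W,d \right)} = 1$ ($z{\left(W,d \right)} = 2 - 1 = 1$)
$l = 1$
$A{\left(y,w \right)} = 1$
$c = \frac{125}{7}$ ($c = - \frac{5 \left(-5\right) 5}{7} = - \frac{\left(-25\right) 5}{7} = \left(- \frac{1}{7}\right) \left(-125\right) = \frac{125}{7} \approx 17.857$)
$c A{\left(17,19 \right)} = \frac{125}{7} \cdot 1 = \frac{125}{7}$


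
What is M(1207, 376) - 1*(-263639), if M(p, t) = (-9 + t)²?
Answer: 398328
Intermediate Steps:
M(1207, 376) - 1*(-263639) = (-9 + 376)² - 1*(-263639) = 367² + 263639 = 134689 + 263639 = 398328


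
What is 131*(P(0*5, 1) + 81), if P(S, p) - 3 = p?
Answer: 11135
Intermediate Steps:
P(S, p) = 3 + p
131*(P(0*5, 1) + 81) = 131*((3 + 1) + 81) = 131*(4 + 81) = 131*85 = 11135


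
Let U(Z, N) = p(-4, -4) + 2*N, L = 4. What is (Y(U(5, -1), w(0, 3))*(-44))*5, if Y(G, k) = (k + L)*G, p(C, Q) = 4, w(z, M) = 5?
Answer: -3960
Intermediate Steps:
U(Z, N) = 4 + 2*N
Y(G, k) = G*(4 + k) (Y(G, k) = (k + 4)*G = (4 + k)*G = G*(4 + k))
(Y(U(5, -1), w(0, 3))*(-44))*5 = (((4 + 2*(-1))*(4 + 5))*(-44))*5 = (((4 - 2)*9)*(-44))*5 = ((2*9)*(-44))*5 = (18*(-44))*5 = -792*5 = -3960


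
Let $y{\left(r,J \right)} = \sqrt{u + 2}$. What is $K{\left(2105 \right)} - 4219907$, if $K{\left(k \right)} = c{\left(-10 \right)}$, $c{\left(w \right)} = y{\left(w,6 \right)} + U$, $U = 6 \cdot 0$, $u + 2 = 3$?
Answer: $-4219907 + \sqrt{3} \approx -4.2199 \cdot 10^{6}$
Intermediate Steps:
$u = 1$ ($u = -2 + 3 = 1$)
$y{\left(r,J \right)} = \sqrt{3}$ ($y{\left(r,J \right)} = \sqrt{1 + 2} = \sqrt{3}$)
$U = 0$
$c{\left(w \right)} = \sqrt{3}$ ($c{\left(w \right)} = \sqrt{3} + 0 = \sqrt{3}$)
$K{\left(k \right)} = \sqrt{3}$
$K{\left(2105 \right)} - 4219907 = \sqrt{3} - 4219907 = -4219907 + \sqrt{3}$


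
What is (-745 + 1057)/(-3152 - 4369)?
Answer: -104/2507 ≈ -0.041484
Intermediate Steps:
(-745 + 1057)/(-3152 - 4369) = 312/(-7521) = 312*(-1/7521) = -104/2507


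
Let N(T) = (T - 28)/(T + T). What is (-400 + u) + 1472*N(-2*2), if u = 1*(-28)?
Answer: 5460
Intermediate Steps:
u = -28
N(T) = (-28 + T)/(2*T) (N(T) = (-28 + T)/((2*T)) = (-28 + T)*(1/(2*T)) = (-28 + T)/(2*T))
(-400 + u) + 1472*N(-2*2) = (-400 - 28) + 1472*((-28 - 2*2)/(2*((-2*2)))) = -428 + 1472*((1/2)*(-28 - 4)/(-4)) = -428 + 1472*((1/2)*(-1/4)*(-32)) = -428 + 1472*4 = -428 + 5888 = 5460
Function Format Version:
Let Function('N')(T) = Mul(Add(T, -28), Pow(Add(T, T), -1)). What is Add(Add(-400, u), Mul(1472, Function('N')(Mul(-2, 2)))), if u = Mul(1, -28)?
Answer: 5460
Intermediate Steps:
u = -28
Function('N')(T) = Mul(Rational(1, 2), Pow(T, -1), Add(-28, T)) (Function('N')(T) = Mul(Add(-28, T), Pow(Mul(2, T), -1)) = Mul(Add(-28, T), Mul(Rational(1, 2), Pow(T, -1))) = Mul(Rational(1, 2), Pow(T, -1), Add(-28, T)))
Add(Add(-400, u), Mul(1472, Function('N')(Mul(-2, 2)))) = Add(Add(-400, -28), Mul(1472, Mul(Rational(1, 2), Pow(Mul(-2, 2), -1), Add(-28, Mul(-2, 2))))) = Add(-428, Mul(1472, Mul(Rational(1, 2), Pow(-4, -1), Add(-28, -4)))) = Add(-428, Mul(1472, Mul(Rational(1, 2), Rational(-1, 4), -32))) = Add(-428, Mul(1472, 4)) = Add(-428, 5888) = 5460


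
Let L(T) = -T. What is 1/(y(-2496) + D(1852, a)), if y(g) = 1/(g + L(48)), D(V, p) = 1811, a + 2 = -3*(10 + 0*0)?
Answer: 2544/4607183 ≈ 0.00055218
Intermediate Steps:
a = -32 (a = -2 - 3*(10 + 0*0) = -2 - 3*(10 + 0) = -2 - 3*10 = -2 - 30 = -32)
y(g) = 1/(-48 + g) (y(g) = 1/(g - 1*48) = 1/(g - 48) = 1/(-48 + g))
1/(y(-2496) + D(1852, a)) = 1/(1/(-48 - 2496) + 1811) = 1/(1/(-2544) + 1811) = 1/(-1/2544 + 1811) = 1/(4607183/2544) = 2544/4607183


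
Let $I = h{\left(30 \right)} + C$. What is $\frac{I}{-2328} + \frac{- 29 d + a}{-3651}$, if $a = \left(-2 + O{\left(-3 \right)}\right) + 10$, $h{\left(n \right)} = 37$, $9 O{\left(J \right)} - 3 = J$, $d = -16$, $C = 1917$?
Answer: $- \frac{1372145}{1416588} \approx -0.96863$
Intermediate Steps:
$O{\left(J \right)} = \frac{1}{3} + \frac{J}{9}$
$I = 1954$ ($I = 37 + 1917 = 1954$)
$a = 8$ ($a = \left(-2 + \left(\frac{1}{3} + \frac{1}{9} \left(-3\right)\right)\right) + 10 = \left(-2 + \left(\frac{1}{3} - \frac{1}{3}\right)\right) + 10 = \left(-2 + 0\right) + 10 = -2 + 10 = 8$)
$\frac{I}{-2328} + \frac{- 29 d + a}{-3651} = \frac{1954}{-2328} + \frac{\left(-29\right) \left(-16\right) + 8}{-3651} = 1954 \left(- \frac{1}{2328}\right) + \left(464 + 8\right) \left(- \frac{1}{3651}\right) = - \frac{977}{1164} + 472 \left(- \frac{1}{3651}\right) = - \frac{977}{1164} - \frac{472}{3651} = - \frac{1372145}{1416588}$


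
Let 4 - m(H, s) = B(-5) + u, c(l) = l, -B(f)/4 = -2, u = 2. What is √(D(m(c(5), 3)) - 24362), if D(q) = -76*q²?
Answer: I*√27098 ≈ 164.61*I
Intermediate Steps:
B(f) = 8 (B(f) = -4*(-2) = 8)
m(H, s) = -6 (m(H, s) = 4 - (8 + 2) = 4 - 1*10 = 4 - 10 = -6)
√(D(m(c(5), 3)) - 24362) = √(-76*(-6)² - 24362) = √(-76*36 - 24362) = √(-2736 - 24362) = √(-27098) = I*√27098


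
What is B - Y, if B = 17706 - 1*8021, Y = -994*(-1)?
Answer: 8691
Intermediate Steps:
Y = 994
B = 9685 (B = 17706 - 8021 = 9685)
B - Y = 9685 - 1*994 = 9685 - 994 = 8691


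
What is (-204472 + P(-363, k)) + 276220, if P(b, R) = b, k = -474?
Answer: 71385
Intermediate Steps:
(-204472 + P(-363, k)) + 276220 = (-204472 - 363) + 276220 = -204835 + 276220 = 71385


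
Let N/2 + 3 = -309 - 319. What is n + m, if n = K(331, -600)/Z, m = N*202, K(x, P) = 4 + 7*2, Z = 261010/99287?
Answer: -773673559/3035 ≈ -2.5492e+5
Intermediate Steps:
N = -1262 (N = -6 + 2*(-309 - 319) = -6 + 2*(-628) = -6 - 1256 = -1262)
Z = 6070/2309 (Z = 261010*(1/99287) = 6070/2309 ≈ 2.6288)
K(x, P) = 18 (K(x, P) = 4 + 14 = 18)
m = -254924 (m = -1262*202 = -254924)
n = 20781/3035 (n = 18/(6070/2309) = 18*(2309/6070) = 20781/3035 ≈ 6.8471)
n + m = 20781/3035 - 254924 = -773673559/3035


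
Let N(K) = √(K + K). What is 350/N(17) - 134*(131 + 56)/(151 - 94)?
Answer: -25058/57 + 175*√34/17 ≈ -379.59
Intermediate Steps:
N(K) = √2*√K (N(K) = √(2*K) = √2*√K)
350/N(17) - 134*(131 + 56)/(151 - 94) = 350/((√2*√17)) - 134*(131 + 56)/(151 - 94) = 350/(√34) - 134/(57/187) = 350*(√34/34) - 134/(57*(1/187)) = 175*√34/17 - 134/57/187 = 175*√34/17 - 134*187/57 = 175*√34/17 - 25058/57 = -25058/57 + 175*√34/17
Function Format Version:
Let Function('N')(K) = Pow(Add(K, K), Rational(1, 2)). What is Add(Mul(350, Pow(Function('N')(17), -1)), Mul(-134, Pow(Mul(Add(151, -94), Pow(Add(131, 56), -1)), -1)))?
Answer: Add(Rational(-25058, 57), Mul(Rational(175, 17), Pow(34, Rational(1, 2)))) ≈ -379.59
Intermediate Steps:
Function('N')(K) = Mul(Pow(2, Rational(1, 2)), Pow(K, Rational(1, 2))) (Function('N')(K) = Pow(Mul(2, K), Rational(1, 2)) = Mul(Pow(2, Rational(1, 2)), Pow(K, Rational(1, 2))))
Add(Mul(350, Pow(Function('N')(17), -1)), Mul(-134, Pow(Mul(Add(151, -94), Pow(Add(131, 56), -1)), -1))) = Add(Mul(350, Pow(Mul(Pow(2, Rational(1, 2)), Pow(17, Rational(1, 2))), -1)), Mul(-134, Pow(Mul(Add(151, -94), Pow(Add(131, 56), -1)), -1))) = Add(Mul(350, Pow(Pow(34, Rational(1, 2)), -1)), Mul(-134, Pow(Mul(57, Pow(187, -1)), -1))) = Add(Mul(350, Mul(Rational(1, 34), Pow(34, Rational(1, 2)))), Mul(-134, Pow(Mul(57, Rational(1, 187)), -1))) = Add(Mul(Rational(175, 17), Pow(34, Rational(1, 2))), Mul(-134, Pow(Rational(57, 187), -1))) = Add(Mul(Rational(175, 17), Pow(34, Rational(1, 2))), Mul(-134, Rational(187, 57))) = Add(Mul(Rational(175, 17), Pow(34, Rational(1, 2))), Rational(-25058, 57)) = Add(Rational(-25058, 57), Mul(Rational(175, 17), Pow(34, Rational(1, 2))))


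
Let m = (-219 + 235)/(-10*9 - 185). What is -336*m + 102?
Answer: 33426/275 ≈ 121.55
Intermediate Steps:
m = -16/275 (m = 16/(-90 - 185) = 16/(-275) = 16*(-1/275) = -16/275 ≈ -0.058182)
-336*m + 102 = -336*(-16/275) + 102 = 5376/275 + 102 = 33426/275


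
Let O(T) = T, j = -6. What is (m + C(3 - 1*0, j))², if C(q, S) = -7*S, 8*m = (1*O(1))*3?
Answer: 114921/64 ≈ 1795.6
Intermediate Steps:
m = 3/8 (m = ((1*1)*3)/8 = (1*3)/8 = (⅛)*3 = 3/8 ≈ 0.37500)
(m + C(3 - 1*0, j))² = (3/8 - 7*(-6))² = (3/8 + 42)² = (339/8)² = 114921/64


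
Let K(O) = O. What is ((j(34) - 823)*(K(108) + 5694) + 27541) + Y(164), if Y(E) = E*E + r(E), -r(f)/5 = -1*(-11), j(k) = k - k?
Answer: -4720664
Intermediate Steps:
j(k) = 0
r(f) = -55 (r(f) = -(-5)*(-11) = -5*11 = -55)
Y(E) = -55 + E² (Y(E) = E*E - 55 = E² - 55 = -55 + E²)
((j(34) - 823)*(K(108) + 5694) + 27541) + Y(164) = ((0 - 823)*(108 + 5694) + 27541) + (-55 + 164²) = (-823*5802 + 27541) + (-55 + 26896) = (-4775046 + 27541) + 26841 = -4747505 + 26841 = -4720664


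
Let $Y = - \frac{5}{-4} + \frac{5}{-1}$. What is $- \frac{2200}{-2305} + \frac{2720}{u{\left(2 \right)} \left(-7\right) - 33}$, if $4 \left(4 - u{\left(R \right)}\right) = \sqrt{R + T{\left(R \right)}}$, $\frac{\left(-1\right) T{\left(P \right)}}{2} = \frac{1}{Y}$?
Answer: $- \frac{8982635240}{205416529} - \frac{38080 \sqrt{570}}{445589} \approx -45.769$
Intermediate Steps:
$Y = - \frac{15}{4}$ ($Y = \left(-5\right) \left(- \frac{1}{4}\right) + 5 \left(-1\right) = \frac{5}{4} - 5 = - \frac{15}{4} \approx -3.75$)
$T{\left(P \right)} = \frac{8}{15}$ ($T{\left(P \right)} = - \frac{2}{- \frac{15}{4}} = \left(-2\right) \left(- \frac{4}{15}\right) = \frac{8}{15}$)
$u{\left(R \right)} = 4 - \frac{\sqrt{\frac{8}{15} + R}}{4}$ ($u{\left(R \right)} = 4 - \frac{\sqrt{R + \frac{8}{15}}}{4} = 4 - \frac{\sqrt{\frac{8}{15} + R}}{4}$)
$- \frac{2200}{-2305} + \frac{2720}{u{\left(2 \right)} \left(-7\right) - 33} = - \frac{2200}{-2305} + \frac{2720}{\left(4 - \frac{\sqrt{120 + 225 \cdot 2}}{60}\right) \left(-7\right) - 33} = \left(-2200\right) \left(- \frac{1}{2305}\right) + \frac{2720}{\left(4 - \frac{\sqrt{120 + 450}}{60}\right) \left(-7\right) - 33} = \frac{440}{461} + \frac{2720}{\left(4 - \frac{\sqrt{570}}{60}\right) \left(-7\right) - 33} = \frac{440}{461} + \frac{2720}{\left(-28 + \frac{7 \sqrt{570}}{60}\right) - 33} = \frac{440}{461} + \frac{2720}{-61 + \frac{7 \sqrt{570}}{60}}$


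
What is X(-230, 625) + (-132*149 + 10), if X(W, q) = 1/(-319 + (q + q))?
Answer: -18301597/931 ≈ -19658.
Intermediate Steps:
X(W, q) = 1/(-319 + 2*q)
X(-230, 625) + (-132*149 + 10) = 1/(-319 + 2*625) + (-132*149 + 10) = 1/(-319 + 1250) + (-19668 + 10) = 1/931 - 19658 = -18301597/931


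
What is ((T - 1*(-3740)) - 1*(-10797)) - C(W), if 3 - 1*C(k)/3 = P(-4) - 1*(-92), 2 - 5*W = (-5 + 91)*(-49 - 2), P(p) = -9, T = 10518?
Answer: 25295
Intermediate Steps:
W = 4388/5 (W = 2/5 - (-5 + 91)*(-49 - 2)/5 = 2/5 - 86*(-51)/5 = 2/5 - 1/5*(-4386) = 2/5 + 4386/5 = 4388/5 ≈ 877.60)
C(k) = -240 (C(k) = 9 - 3*(-9 - 1*(-92)) = 9 - 3*(-9 + 92) = 9 - 3*83 = 9 - 249 = -240)
((T - 1*(-3740)) - 1*(-10797)) - C(W) = ((10518 - 1*(-3740)) - 1*(-10797)) - 1*(-240) = ((10518 + 3740) + 10797) + 240 = (14258 + 10797) + 240 = 25055 + 240 = 25295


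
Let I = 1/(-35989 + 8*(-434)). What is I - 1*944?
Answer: -37251185/39461 ≈ -944.00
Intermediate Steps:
I = -1/39461 (I = 1/(-35989 - 3472) = 1/(-39461) = -1/39461 ≈ -2.5341e-5)
I - 1*944 = -1/39461 - 1*944 = -1/39461 - 944 = -37251185/39461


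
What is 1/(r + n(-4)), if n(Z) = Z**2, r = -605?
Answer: -1/589 ≈ -0.0016978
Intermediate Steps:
1/(r + n(-4)) = 1/(-605 + (-4)**2) = 1/(-605 + 16) = 1/(-589) = -1/589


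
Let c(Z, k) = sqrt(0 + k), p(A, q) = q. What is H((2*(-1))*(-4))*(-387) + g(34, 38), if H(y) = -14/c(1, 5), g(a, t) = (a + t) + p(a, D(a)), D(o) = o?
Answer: 106 + 5418*sqrt(5)/5 ≈ 2529.0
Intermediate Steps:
c(Z, k) = sqrt(k)
g(a, t) = t + 2*a (g(a, t) = (a + t) + a = t + 2*a)
H(y) = -14*sqrt(5)/5
H((2*(-1))*(-4))*(-387) + g(34, 38) = -14*sqrt(5)/5*(-387) + (38 + 2*34) = 5418*sqrt(5)/5 + (38 + 68) = 5418*sqrt(5)/5 + 106 = 106 + 5418*sqrt(5)/5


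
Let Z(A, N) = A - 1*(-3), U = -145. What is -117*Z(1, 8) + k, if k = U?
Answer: -613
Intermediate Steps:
k = -145
Z(A, N) = 3 + A (Z(A, N) = A + 3 = 3 + A)
-117*Z(1, 8) + k = -117*(3 + 1) - 145 = -117*4 - 145 = -468 - 145 = -613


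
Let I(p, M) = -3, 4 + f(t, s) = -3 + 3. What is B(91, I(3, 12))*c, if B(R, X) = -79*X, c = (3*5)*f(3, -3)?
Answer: -14220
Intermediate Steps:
f(t, s) = -4 (f(t, s) = -4 + (-3 + 3) = -4 + 0 = -4)
c = -60 (c = (3*5)*(-4) = 15*(-4) = -60)
B(91, I(3, 12))*c = -79*(-3)*(-60) = 237*(-60) = -14220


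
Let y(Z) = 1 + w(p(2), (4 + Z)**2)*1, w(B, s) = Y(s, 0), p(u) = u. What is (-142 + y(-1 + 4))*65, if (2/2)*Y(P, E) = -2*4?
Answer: -9685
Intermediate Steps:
Y(P, E) = -8 (Y(P, E) = -2*4 = -8)
w(B, s) = -8
y(Z) = -7 (y(Z) = 1 - 8*1 = 1 - 8 = -7)
(-142 + y(-1 + 4))*65 = (-142 - 7)*65 = -149*65 = -9685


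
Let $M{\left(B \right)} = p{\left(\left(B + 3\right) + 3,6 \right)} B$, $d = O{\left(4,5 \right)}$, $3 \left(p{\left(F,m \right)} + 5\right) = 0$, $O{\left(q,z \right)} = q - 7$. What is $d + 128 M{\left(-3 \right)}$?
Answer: $1917$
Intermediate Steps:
$O{\left(q,z \right)} = -7 + q$
$p{\left(F,m \right)} = -5$ ($p{\left(F,m \right)} = -5 + \frac{1}{3} \cdot 0 = -5 + 0 = -5$)
$d = -3$ ($d = -7 + 4 = -3$)
$M{\left(B \right)} = - 5 B$
$d + 128 M{\left(-3 \right)} = -3 + 128 \left(\left(-5\right) \left(-3\right)\right) = -3 + 128 \cdot 15 = -3 + 1920 = 1917$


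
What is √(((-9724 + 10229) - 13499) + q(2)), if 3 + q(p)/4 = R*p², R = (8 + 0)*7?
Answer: I*√12110 ≈ 110.05*I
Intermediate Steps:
R = 56 (R = 8*7 = 56)
q(p) = -12 + 224*p² (q(p) = -12 + 4*(56*p²) = -12 + 224*p²)
√(((-9724 + 10229) - 13499) + q(2)) = √(((-9724 + 10229) - 13499) + (-12 + 224*2²)) = √((505 - 13499) + (-12 + 224*4)) = √(-12994 + (-12 + 896)) = √(-12994 + 884) = √(-12110) = I*√12110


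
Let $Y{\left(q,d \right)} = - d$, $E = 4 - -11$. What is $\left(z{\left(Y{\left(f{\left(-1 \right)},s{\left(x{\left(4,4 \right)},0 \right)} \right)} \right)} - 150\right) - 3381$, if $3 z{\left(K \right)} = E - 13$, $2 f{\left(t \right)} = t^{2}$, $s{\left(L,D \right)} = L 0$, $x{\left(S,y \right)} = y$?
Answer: $- \frac{10591}{3} \approx -3530.3$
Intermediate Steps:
$E = 15$ ($E = 4 + 11 = 15$)
$s{\left(L,D \right)} = 0$
$f{\left(t \right)} = \frac{t^{2}}{2}$
$z{\left(K \right)} = \frac{2}{3}$ ($z{\left(K \right)} = \frac{15 - 13}{3} = \frac{1}{3} \cdot 2 = \frac{2}{3}$)
$\left(z{\left(Y{\left(f{\left(-1 \right)},s{\left(x{\left(4,4 \right)},0 \right)} \right)} \right)} - 150\right) - 3381 = \left(\frac{2}{3} - 150\right) - 3381 = - \frac{448}{3} - 3381 = - \frac{10591}{3}$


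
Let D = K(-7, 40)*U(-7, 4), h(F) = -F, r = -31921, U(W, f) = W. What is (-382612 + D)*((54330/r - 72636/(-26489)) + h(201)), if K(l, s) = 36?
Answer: 64733558851750512/845555369 ≈ 7.6557e+7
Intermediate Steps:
D = -252 (D = 36*(-7) = -252)
(-382612 + D)*((54330/r - 72636/(-26489)) + h(201)) = (-382612 - 252)*((54330/(-31921) - 72636/(-26489)) - 1*201) = -382864*((54330*(-1/31921) - 72636*(-1/26489)) - 201) = -382864*((-54330/31921 + 72636/26489) - 201) = -382864*(879466386/845555369 - 201) = -382864*(-169077162783/845555369) = 64733558851750512/845555369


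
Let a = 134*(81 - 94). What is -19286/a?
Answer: 9643/871 ≈ 11.071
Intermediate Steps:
a = -1742 (a = 134*(-13) = -1742)
-19286/a = -19286/(-1742) = -19286*(-1/1742) = 9643/871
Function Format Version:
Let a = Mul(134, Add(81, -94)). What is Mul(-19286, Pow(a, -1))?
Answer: Rational(9643, 871) ≈ 11.071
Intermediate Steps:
a = -1742 (a = Mul(134, -13) = -1742)
Mul(-19286, Pow(a, -1)) = Mul(-19286, Pow(-1742, -1)) = Mul(-19286, Rational(-1, 1742)) = Rational(9643, 871)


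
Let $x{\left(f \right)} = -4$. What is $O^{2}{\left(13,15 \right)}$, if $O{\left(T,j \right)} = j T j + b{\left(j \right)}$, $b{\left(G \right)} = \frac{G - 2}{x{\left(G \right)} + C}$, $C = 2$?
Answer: $\frac{34070569}{4} \approx 8.5176 \cdot 10^{6}$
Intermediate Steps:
$b{\left(G \right)} = 1 - \frac{G}{2}$ ($b{\left(G \right)} = \frac{G - 2}{-4 + 2} = \frac{-2 + G}{-2} = \left(-2 + G\right) \left(- \frac{1}{2}\right) = 1 - \frac{G}{2}$)
$O{\left(T,j \right)} = 1 - \frac{j}{2} + T j^{2}$ ($O{\left(T,j \right)} = j T j - \left(-1 + \frac{j}{2}\right) = T j j - \left(-1 + \frac{j}{2}\right) = T j^{2} - \left(-1 + \frac{j}{2}\right) = 1 - \frac{j}{2} + T j^{2}$)
$O^{2}{\left(13,15 \right)} = \left(1 - \frac{15}{2} + 13 \cdot 15^{2}\right)^{2} = \left(1 - \frac{15}{2} + 13 \cdot 225\right)^{2} = \left(1 - \frac{15}{2} + 2925\right)^{2} = \left(\frac{5837}{2}\right)^{2} = \frac{34070569}{4}$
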